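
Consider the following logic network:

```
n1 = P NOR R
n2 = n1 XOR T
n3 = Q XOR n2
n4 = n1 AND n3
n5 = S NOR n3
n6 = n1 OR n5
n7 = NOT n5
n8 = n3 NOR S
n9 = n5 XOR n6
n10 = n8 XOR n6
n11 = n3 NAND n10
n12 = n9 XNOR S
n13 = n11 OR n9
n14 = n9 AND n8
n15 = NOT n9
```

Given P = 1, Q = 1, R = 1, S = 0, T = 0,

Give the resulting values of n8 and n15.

n8 = 0, n15 = 1

n1 = P NOR R = 1 NOR 1 = 0
n2 = n1 XOR T = 0 XOR 0 = 0
n3 = Q XOR n2 = 1 XOR 0 = 1
n5 = S NOR n3 = 0 NOR 1 = 0
n6 = n1 OR n5 = 0 OR 0 = 0
n8 = n3 NOR S = 1 NOR 0 = 0
n9 = n5 XOR n6 = 0 XOR 0 = 0
n15 = NOT n9 = NOT 0 = 1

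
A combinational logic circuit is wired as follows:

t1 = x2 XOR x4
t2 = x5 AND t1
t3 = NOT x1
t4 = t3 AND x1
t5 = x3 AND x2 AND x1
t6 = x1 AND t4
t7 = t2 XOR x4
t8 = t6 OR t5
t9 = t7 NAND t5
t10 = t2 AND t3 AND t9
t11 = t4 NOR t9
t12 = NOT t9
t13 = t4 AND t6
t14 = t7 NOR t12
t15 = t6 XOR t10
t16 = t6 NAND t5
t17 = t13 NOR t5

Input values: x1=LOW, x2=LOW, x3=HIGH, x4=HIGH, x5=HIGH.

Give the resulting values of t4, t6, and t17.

t3 = NOT x1 = NOT LOW = HIGH
t4 = t3 AND x1 = HIGH AND LOW = LOW
t5 = x3 AND x2 AND x1 = HIGH AND LOW AND LOW = LOW
t6 = x1 AND t4 = LOW AND LOW = LOW
t13 = t4 AND t6 = LOW AND LOW = LOW
t17 = t13 NOR t5 = LOW NOR LOW = HIGH

t4 = LOW, t6 = LOW, t17 = HIGH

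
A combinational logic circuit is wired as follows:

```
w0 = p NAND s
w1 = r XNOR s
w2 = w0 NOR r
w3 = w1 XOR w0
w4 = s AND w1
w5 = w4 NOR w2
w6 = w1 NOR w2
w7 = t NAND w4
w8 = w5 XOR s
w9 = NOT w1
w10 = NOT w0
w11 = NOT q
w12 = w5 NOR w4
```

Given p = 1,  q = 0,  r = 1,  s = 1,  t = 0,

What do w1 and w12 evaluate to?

w0 = p NAND s = 1 NAND 1 = 0
w1 = r XNOR s = 1 XNOR 1 = 1
w2 = w0 NOR r = 0 NOR 1 = 0
w4 = s AND w1 = 1 AND 1 = 1
w5 = w4 NOR w2 = 1 NOR 0 = 0
w12 = w5 NOR w4 = 0 NOR 1 = 0

w1 = 1  w12 = 0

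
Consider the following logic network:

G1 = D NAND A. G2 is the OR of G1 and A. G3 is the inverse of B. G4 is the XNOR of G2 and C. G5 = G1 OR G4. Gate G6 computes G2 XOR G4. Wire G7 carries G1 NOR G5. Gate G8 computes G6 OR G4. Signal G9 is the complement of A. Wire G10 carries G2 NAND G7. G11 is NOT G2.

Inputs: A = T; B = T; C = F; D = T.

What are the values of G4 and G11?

G4 = F  G11 = F

G1 = D NAND A = T NAND T = F
G2 = G1 OR A = F OR T = T
G4 = G2 XNOR C = T XNOR F = F
G11 = NOT G2 = NOT T = F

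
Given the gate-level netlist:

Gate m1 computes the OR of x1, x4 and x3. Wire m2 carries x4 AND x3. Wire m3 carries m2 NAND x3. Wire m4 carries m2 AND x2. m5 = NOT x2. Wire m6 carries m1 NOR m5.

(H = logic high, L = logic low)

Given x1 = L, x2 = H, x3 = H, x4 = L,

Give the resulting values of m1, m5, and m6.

m1 = x1 OR x4 OR x3 = L OR L OR H = H
m5 = NOT x2 = NOT H = L
m6 = m1 NOR m5 = H NOR L = L

m1 = H  m5 = L  m6 = L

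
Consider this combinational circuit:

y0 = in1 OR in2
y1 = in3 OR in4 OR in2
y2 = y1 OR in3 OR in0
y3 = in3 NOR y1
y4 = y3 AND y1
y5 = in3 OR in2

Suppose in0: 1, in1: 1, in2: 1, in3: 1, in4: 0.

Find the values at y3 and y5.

y3 = 0; y5 = 1

y1 = in3 OR in4 OR in2 = 1 OR 0 OR 1 = 1
y3 = in3 NOR y1 = 1 NOR 1 = 0
y5 = in3 OR in2 = 1 OR 1 = 1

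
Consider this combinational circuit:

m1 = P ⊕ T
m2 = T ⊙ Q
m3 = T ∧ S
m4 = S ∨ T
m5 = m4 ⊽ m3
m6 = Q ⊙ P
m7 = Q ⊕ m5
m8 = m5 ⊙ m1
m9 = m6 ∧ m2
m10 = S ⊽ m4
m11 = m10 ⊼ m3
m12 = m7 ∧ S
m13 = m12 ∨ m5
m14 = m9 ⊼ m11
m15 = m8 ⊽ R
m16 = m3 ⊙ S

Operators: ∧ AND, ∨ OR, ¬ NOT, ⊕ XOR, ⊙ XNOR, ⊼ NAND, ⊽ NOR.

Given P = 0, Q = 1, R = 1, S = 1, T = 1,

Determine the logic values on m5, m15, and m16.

m5 = 0, m15 = 0, m16 = 1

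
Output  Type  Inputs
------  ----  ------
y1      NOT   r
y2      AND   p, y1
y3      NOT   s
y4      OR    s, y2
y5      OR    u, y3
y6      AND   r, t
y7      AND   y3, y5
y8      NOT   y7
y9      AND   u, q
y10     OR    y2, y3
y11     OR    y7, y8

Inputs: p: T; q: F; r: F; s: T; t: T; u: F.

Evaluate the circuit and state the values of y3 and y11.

y3 = NOT s = NOT T = F
y5 = u OR y3 = F OR F = F
y7 = y3 AND y5 = F AND F = F
y8 = NOT y7 = NOT F = T
y11 = y7 OR y8 = F OR T = T

y3 = F  y11 = T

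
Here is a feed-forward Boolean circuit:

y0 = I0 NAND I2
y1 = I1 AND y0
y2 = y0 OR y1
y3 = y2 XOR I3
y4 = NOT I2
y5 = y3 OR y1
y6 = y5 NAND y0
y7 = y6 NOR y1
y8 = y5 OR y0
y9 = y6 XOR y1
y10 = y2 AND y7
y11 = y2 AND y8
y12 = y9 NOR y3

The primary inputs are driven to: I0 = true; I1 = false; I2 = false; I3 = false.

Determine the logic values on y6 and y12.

y6 = false, y12 = false

y0 = I0 NAND I2 = true NAND false = true
y1 = I1 AND y0 = false AND true = false
y2 = y0 OR y1 = true OR false = true
y3 = y2 XOR I3 = true XOR false = true
y5 = y3 OR y1 = true OR false = true
y6 = y5 NAND y0 = true NAND true = false
y9 = y6 XOR y1 = false XOR false = false
y12 = y9 NOR y3 = false NOR true = false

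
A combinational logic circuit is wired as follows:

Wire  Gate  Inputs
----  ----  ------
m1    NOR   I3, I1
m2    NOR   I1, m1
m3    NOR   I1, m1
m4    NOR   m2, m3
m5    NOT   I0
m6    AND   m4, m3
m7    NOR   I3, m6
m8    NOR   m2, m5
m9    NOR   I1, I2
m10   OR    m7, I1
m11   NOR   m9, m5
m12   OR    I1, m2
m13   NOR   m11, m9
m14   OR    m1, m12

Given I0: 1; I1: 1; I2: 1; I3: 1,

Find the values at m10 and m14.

m1 = I3 NOR I1 = 1 NOR 1 = 0
m2 = I1 NOR m1 = 1 NOR 0 = 0
m3 = I1 NOR m1 = 1 NOR 0 = 0
m4 = m2 NOR m3 = 0 NOR 0 = 1
m6 = m4 AND m3 = 1 AND 0 = 0
m7 = I3 NOR m6 = 1 NOR 0 = 0
m10 = m7 OR I1 = 0 OR 1 = 1
m12 = I1 OR m2 = 1 OR 0 = 1
m14 = m1 OR m12 = 0 OR 1 = 1

m10 = 1; m14 = 1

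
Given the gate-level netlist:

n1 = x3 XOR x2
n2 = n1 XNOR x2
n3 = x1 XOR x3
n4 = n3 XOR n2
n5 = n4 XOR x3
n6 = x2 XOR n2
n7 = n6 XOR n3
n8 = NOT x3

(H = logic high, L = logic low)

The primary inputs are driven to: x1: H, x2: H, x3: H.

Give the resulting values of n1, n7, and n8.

n1 = L, n7 = H, n8 = L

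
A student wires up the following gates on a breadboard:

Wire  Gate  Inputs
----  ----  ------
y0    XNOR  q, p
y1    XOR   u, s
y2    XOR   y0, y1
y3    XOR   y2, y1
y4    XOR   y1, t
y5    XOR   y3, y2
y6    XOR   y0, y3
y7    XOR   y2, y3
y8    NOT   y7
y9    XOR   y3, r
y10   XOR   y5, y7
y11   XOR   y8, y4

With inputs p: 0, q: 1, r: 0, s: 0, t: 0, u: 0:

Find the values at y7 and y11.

y0 = q XNOR p = 1 XNOR 0 = 0
y1 = u XOR s = 0 XOR 0 = 0
y2 = y0 XOR y1 = 0 XOR 0 = 0
y3 = y2 XOR y1 = 0 XOR 0 = 0
y4 = y1 XOR t = 0 XOR 0 = 0
y7 = y2 XOR y3 = 0 XOR 0 = 0
y8 = NOT y7 = NOT 0 = 1
y11 = y8 XOR y4 = 1 XOR 0 = 1

y7 = 0, y11 = 1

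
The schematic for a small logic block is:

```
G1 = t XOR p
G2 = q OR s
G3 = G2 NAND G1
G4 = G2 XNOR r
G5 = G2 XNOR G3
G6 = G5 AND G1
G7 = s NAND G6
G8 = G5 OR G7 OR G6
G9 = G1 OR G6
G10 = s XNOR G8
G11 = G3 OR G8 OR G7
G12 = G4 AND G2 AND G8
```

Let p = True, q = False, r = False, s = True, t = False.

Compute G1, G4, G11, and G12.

G1 = t XOR p = False XOR True = True
G2 = q OR s = False OR True = True
G3 = G2 NAND G1 = True NAND True = False
G4 = G2 XNOR r = True XNOR False = False
G5 = G2 XNOR G3 = True XNOR False = False
G6 = G5 AND G1 = False AND True = False
G7 = s NAND G6 = True NAND False = True
G8 = G5 OR G7 OR G6 = False OR True OR False = True
G11 = G3 OR G8 OR G7 = False OR True OR True = True
G12 = G4 AND G2 AND G8 = False AND True AND True = False

G1 = True  G4 = False  G11 = True  G12 = False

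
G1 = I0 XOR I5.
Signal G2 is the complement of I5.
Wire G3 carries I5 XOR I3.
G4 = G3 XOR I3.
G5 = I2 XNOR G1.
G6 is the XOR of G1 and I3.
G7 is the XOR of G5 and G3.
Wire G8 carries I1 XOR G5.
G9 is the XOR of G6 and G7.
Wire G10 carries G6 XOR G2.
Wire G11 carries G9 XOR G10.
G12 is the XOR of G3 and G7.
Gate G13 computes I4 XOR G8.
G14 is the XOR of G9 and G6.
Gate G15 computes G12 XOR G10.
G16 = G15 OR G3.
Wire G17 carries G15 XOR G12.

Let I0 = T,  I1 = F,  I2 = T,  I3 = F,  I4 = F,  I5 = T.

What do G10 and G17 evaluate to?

G10 = F  G17 = F

G1 = I0 XOR I5 = T XOR T = F
G2 = NOT I5 = NOT T = F
G3 = I5 XOR I3 = T XOR F = T
G5 = I2 XNOR G1 = T XNOR F = F
G6 = G1 XOR I3 = F XOR F = F
G7 = G5 XOR G3 = F XOR T = T
G10 = G6 XOR G2 = F XOR F = F
G12 = G3 XOR G7 = T XOR T = F
G15 = G12 XOR G10 = F XOR F = F
G17 = G15 XOR G12 = F XOR F = F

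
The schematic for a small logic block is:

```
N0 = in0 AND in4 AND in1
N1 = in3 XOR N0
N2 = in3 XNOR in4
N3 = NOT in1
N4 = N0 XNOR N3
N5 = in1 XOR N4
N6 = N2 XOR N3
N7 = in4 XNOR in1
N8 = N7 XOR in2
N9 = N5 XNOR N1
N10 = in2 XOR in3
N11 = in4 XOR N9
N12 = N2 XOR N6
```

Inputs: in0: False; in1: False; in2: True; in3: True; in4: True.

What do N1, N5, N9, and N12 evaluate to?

N1 = True, N5 = False, N9 = False, N12 = True

N0 = in0 AND in4 AND in1 = False AND True AND False = False
N1 = in3 XOR N0 = True XOR False = True
N2 = in3 XNOR in4 = True XNOR True = True
N3 = NOT in1 = NOT False = True
N4 = N0 XNOR N3 = False XNOR True = False
N5 = in1 XOR N4 = False XOR False = False
N6 = N2 XOR N3 = True XOR True = False
N9 = N5 XNOR N1 = False XNOR True = False
N12 = N2 XOR N6 = True XOR False = True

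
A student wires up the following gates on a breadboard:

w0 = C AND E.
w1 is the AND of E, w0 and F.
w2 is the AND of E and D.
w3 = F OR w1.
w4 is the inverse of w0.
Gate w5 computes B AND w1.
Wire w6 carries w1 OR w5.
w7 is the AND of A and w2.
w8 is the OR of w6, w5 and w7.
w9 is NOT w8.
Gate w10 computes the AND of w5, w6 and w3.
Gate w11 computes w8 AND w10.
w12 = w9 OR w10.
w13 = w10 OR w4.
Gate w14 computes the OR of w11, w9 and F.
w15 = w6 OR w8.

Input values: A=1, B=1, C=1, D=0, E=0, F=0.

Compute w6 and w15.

w6 = 0; w15 = 0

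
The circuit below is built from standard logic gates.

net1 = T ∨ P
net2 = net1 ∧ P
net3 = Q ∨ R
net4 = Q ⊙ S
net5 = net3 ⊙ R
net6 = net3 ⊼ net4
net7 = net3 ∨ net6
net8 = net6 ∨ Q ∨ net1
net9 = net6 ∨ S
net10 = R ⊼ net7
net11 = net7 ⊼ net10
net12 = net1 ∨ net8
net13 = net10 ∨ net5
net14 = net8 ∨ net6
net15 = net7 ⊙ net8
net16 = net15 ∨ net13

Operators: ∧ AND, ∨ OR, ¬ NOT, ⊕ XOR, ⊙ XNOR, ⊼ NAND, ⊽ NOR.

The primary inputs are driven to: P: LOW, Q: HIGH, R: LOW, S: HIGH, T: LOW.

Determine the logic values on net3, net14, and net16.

net3 = HIGH, net14 = HIGH, net16 = HIGH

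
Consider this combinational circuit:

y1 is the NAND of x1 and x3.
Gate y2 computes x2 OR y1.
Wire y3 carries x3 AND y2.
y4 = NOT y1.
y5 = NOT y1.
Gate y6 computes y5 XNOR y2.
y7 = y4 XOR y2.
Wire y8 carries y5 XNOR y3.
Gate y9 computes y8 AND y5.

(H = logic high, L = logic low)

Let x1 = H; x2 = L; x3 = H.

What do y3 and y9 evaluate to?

y3 = L, y9 = L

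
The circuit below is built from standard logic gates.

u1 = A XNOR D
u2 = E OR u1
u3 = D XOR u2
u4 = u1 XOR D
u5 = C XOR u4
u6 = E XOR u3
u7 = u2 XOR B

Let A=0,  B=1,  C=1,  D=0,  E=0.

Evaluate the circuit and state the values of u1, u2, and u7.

u1 = A XNOR D = 0 XNOR 0 = 1
u2 = E OR u1 = 0 OR 1 = 1
u7 = u2 XOR B = 1 XOR 1 = 0

u1 = 1; u2 = 1; u7 = 0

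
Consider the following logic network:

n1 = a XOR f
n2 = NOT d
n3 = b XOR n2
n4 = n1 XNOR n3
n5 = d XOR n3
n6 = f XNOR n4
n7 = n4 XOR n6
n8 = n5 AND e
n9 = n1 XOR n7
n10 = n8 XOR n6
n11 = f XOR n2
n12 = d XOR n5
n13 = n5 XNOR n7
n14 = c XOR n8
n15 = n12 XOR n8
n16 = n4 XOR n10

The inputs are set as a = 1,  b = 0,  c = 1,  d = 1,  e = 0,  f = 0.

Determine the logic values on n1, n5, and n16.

n1 = 1  n5 = 1  n16 = 1

n1 = a XOR f = 1 XOR 0 = 1
n2 = NOT d = NOT 1 = 0
n3 = b XOR n2 = 0 XOR 0 = 0
n4 = n1 XNOR n3 = 1 XNOR 0 = 0
n5 = d XOR n3 = 1 XOR 0 = 1
n6 = f XNOR n4 = 0 XNOR 0 = 1
n8 = n5 AND e = 1 AND 0 = 0
n10 = n8 XOR n6 = 0 XOR 1 = 1
n16 = n4 XOR n10 = 0 XOR 1 = 1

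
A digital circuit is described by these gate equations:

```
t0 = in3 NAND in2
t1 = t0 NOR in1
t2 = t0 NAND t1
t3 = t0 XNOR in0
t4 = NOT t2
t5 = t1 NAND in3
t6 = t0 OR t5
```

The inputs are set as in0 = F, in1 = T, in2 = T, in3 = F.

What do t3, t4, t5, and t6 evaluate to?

t3 = F  t4 = F  t5 = T  t6 = T

t0 = in3 NAND in2 = F NAND T = T
t1 = t0 NOR in1 = T NOR T = F
t2 = t0 NAND t1 = T NAND F = T
t3 = t0 XNOR in0 = T XNOR F = F
t4 = NOT t2 = NOT T = F
t5 = t1 NAND in3 = F NAND F = T
t6 = t0 OR t5 = T OR T = T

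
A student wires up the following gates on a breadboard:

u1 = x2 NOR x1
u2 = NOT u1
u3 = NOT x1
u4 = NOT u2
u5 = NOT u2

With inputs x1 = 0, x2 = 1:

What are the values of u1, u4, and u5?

u1 = 0, u4 = 0, u5 = 0

u1 = x2 NOR x1 = 1 NOR 0 = 0
u2 = NOT u1 = NOT 0 = 1
u4 = NOT u2 = NOT 1 = 0
u5 = NOT u2 = NOT 1 = 0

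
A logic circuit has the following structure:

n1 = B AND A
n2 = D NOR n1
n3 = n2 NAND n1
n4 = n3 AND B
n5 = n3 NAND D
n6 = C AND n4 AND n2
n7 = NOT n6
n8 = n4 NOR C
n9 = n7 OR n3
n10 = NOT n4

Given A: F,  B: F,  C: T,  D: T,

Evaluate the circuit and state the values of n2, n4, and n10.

n2 = F, n4 = F, n10 = T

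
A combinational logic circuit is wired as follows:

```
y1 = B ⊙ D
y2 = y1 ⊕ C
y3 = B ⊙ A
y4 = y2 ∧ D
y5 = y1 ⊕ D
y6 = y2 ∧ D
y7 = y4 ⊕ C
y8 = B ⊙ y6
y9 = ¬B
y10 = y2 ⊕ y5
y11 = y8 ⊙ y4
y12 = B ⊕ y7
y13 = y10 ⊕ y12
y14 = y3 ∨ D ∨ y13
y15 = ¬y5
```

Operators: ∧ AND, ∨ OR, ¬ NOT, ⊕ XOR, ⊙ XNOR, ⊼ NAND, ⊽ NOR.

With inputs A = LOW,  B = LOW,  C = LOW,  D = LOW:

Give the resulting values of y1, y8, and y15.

y1 = HIGH; y8 = HIGH; y15 = LOW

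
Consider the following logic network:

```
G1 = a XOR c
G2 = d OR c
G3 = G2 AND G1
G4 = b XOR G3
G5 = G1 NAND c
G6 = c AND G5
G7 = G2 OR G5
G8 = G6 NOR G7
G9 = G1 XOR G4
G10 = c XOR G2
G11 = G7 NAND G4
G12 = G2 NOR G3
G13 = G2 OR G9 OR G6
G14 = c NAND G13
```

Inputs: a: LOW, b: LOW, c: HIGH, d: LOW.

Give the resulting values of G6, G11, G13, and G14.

G6 = LOW, G11 = LOW, G13 = HIGH, G14 = LOW

G1 = a XOR c = LOW XOR HIGH = HIGH
G2 = d OR c = LOW OR HIGH = HIGH
G3 = G2 AND G1 = HIGH AND HIGH = HIGH
G4 = b XOR G3 = LOW XOR HIGH = HIGH
G5 = G1 NAND c = HIGH NAND HIGH = LOW
G6 = c AND G5 = HIGH AND LOW = LOW
G7 = G2 OR G5 = HIGH OR LOW = HIGH
G9 = G1 XOR G4 = HIGH XOR HIGH = LOW
G11 = G7 NAND G4 = HIGH NAND HIGH = LOW
G13 = G2 OR G9 OR G6 = HIGH OR LOW OR LOW = HIGH
G14 = c NAND G13 = HIGH NAND HIGH = LOW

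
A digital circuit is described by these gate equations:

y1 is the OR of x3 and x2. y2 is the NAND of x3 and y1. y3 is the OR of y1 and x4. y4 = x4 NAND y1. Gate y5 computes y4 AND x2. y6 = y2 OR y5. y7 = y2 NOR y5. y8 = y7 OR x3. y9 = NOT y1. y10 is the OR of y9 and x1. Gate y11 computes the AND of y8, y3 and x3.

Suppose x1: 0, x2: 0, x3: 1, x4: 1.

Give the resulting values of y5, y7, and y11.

y1 = x3 OR x2 = 1 OR 0 = 1
y2 = x3 NAND y1 = 1 NAND 1 = 0
y3 = y1 OR x4 = 1 OR 1 = 1
y4 = x4 NAND y1 = 1 NAND 1 = 0
y5 = y4 AND x2 = 0 AND 0 = 0
y7 = y2 NOR y5 = 0 NOR 0 = 1
y8 = y7 OR x3 = 1 OR 1 = 1
y11 = y8 AND y3 AND x3 = 1 AND 1 AND 1 = 1

y5 = 0, y7 = 1, y11 = 1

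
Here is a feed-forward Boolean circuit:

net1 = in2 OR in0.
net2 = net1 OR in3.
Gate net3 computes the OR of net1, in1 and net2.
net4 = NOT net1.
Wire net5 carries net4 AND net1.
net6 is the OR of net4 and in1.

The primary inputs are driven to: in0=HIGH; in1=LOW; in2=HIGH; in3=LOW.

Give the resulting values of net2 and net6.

net2 = HIGH, net6 = LOW

net1 = in2 OR in0 = HIGH OR HIGH = HIGH
net2 = net1 OR in3 = HIGH OR LOW = HIGH
net4 = NOT net1 = NOT HIGH = LOW
net6 = net4 OR in1 = LOW OR LOW = LOW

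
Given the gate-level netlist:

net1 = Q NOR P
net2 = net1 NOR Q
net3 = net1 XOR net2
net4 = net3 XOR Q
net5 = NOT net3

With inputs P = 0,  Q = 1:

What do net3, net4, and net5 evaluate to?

net3 = 0  net4 = 1  net5 = 1

net1 = Q NOR P = 1 NOR 0 = 0
net2 = net1 NOR Q = 0 NOR 1 = 0
net3 = net1 XOR net2 = 0 XOR 0 = 0
net4 = net3 XOR Q = 0 XOR 1 = 1
net5 = NOT net3 = NOT 0 = 1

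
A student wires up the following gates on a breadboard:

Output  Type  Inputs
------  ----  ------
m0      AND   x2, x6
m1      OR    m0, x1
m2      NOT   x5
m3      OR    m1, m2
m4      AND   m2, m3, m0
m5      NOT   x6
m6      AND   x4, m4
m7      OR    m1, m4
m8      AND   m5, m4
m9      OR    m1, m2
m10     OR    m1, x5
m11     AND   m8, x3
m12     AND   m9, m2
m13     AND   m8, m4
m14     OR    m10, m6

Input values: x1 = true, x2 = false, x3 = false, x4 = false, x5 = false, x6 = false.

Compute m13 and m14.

m0 = x2 AND x6 = false AND false = false
m1 = m0 OR x1 = false OR true = true
m2 = NOT x5 = NOT false = true
m3 = m1 OR m2 = true OR true = true
m4 = m2 AND m3 AND m0 = true AND true AND false = false
m5 = NOT x6 = NOT false = true
m6 = x4 AND m4 = false AND false = false
m8 = m5 AND m4 = true AND false = false
m10 = m1 OR x5 = true OR false = true
m13 = m8 AND m4 = false AND false = false
m14 = m10 OR m6 = true OR false = true

m13 = false, m14 = true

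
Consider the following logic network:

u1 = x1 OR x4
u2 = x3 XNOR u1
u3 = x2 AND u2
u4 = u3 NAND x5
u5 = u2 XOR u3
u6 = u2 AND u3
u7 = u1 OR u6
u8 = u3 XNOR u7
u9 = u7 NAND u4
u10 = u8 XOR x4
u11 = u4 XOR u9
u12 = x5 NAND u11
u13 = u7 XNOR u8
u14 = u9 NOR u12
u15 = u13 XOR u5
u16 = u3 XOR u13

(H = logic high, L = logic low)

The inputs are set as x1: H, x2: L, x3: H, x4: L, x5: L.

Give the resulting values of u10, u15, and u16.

u1 = x1 OR x4 = H OR L = H
u2 = x3 XNOR u1 = H XNOR H = H
u3 = x2 AND u2 = L AND H = L
u5 = u2 XOR u3 = H XOR L = H
u6 = u2 AND u3 = H AND L = L
u7 = u1 OR u6 = H OR L = H
u8 = u3 XNOR u7 = L XNOR H = L
u10 = u8 XOR x4 = L XOR L = L
u13 = u7 XNOR u8 = H XNOR L = L
u15 = u13 XOR u5 = L XOR H = H
u16 = u3 XOR u13 = L XOR L = L

u10 = L, u15 = H, u16 = L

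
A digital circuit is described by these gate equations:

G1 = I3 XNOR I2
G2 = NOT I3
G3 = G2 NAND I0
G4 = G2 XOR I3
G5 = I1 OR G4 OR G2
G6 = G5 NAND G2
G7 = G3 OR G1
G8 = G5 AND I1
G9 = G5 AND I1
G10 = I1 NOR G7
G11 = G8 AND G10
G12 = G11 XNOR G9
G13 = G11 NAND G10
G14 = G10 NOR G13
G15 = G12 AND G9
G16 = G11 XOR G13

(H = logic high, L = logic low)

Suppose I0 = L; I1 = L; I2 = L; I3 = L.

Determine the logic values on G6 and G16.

G6 = L; G16 = H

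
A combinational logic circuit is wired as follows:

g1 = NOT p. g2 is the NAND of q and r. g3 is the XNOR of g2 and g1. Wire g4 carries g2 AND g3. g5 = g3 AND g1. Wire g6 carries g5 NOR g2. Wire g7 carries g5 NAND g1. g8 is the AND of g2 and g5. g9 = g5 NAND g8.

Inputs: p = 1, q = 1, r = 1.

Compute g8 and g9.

g1 = NOT p = NOT 1 = 0
g2 = q NAND r = 1 NAND 1 = 0
g3 = g2 XNOR g1 = 0 XNOR 0 = 1
g5 = g3 AND g1 = 1 AND 0 = 0
g8 = g2 AND g5 = 0 AND 0 = 0
g9 = g5 NAND g8 = 0 NAND 0 = 1

g8 = 0  g9 = 1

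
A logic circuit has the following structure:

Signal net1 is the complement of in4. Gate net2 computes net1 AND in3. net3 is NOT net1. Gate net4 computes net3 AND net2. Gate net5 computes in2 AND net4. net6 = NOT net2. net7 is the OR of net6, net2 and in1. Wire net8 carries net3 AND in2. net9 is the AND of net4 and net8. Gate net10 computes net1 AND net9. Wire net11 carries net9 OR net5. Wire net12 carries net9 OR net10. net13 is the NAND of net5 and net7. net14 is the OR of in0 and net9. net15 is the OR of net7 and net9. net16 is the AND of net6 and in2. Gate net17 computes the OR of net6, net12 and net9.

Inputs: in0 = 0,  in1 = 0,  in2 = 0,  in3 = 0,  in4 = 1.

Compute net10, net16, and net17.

net10 = 0, net16 = 0, net17 = 1

net1 = NOT in4 = NOT 1 = 0
net2 = net1 AND in3 = 0 AND 0 = 0
net3 = NOT net1 = NOT 0 = 1
net4 = net3 AND net2 = 1 AND 0 = 0
net6 = NOT net2 = NOT 0 = 1
net8 = net3 AND in2 = 1 AND 0 = 0
net9 = net4 AND net8 = 0 AND 0 = 0
net10 = net1 AND net9 = 0 AND 0 = 0
net12 = net9 OR net10 = 0 OR 0 = 0
net16 = net6 AND in2 = 1 AND 0 = 0
net17 = net6 OR net12 OR net9 = 1 OR 0 OR 0 = 1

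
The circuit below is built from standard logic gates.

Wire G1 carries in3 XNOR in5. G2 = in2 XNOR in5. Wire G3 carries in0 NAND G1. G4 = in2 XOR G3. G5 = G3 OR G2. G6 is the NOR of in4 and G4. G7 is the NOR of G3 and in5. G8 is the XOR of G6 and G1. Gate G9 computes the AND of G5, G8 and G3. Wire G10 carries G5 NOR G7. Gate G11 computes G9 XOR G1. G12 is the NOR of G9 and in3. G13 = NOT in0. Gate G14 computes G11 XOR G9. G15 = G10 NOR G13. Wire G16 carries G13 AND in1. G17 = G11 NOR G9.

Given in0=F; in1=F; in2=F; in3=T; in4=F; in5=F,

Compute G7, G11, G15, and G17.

G1 = in3 XNOR in5 = T XNOR F = F
G2 = in2 XNOR in5 = F XNOR F = T
G3 = in0 NAND G1 = F NAND F = T
G4 = in2 XOR G3 = F XOR T = T
G5 = G3 OR G2 = T OR T = T
G6 = in4 NOR G4 = F NOR T = F
G7 = G3 NOR in5 = T NOR F = F
G8 = G6 XOR G1 = F XOR F = F
G9 = G5 AND G8 AND G3 = T AND F AND T = F
G10 = G5 NOR G7 = T NOR F = F
G11 = G9 XOR G1 = F XOR F = F
G13 = NOT in0 = NOT F = T
G15 = G10 NOR G13 = F NOR T = F
G17 = G11 NOR G9 = F NOR F = T

G7 = F; G11 = F; G15 = F; G17 = T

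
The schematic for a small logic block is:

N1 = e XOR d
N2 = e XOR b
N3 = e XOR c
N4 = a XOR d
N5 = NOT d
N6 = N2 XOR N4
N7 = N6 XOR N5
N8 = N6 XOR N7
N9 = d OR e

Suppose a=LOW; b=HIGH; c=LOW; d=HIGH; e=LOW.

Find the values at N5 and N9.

N5 = NOT d = NOT HIGH = LOW
N9 = d OR e = HIGH OR LOW = HIGH

N5 = LOW; N9 = HIGH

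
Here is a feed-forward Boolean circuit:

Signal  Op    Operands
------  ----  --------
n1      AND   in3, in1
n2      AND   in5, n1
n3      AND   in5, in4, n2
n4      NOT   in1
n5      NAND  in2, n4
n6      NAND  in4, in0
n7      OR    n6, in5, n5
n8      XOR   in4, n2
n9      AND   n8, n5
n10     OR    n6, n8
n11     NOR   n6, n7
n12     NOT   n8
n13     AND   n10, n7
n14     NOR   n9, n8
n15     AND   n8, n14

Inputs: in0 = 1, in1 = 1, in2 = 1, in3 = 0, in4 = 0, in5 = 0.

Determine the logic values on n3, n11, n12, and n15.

n1 = in3 AND in1 = 0 AND 1 = 0
n2 = in5 AND n1 = 0 AND 0 = 0
n3 = in5 AND in4 AND n2 = 0 AND 0 AND 0 = 0
n4 = NOT in1 = NOT 1 = 0
n5 = in2 NAND n4 = 1 NAND 0 = 1
n6 = in4 NAND in0 = 0 NAND 1 = 1
n7 = n6 OR in5 OR n5 = 1 OR 0 OR 1 = 1
n8 = in4 XOR n2 = 0 XOR 0 = 0
n9 = n8 AND n5 = 0 AND 1 = 0
n11 = n6 NOR n7 = 1 NOR 1 = 0
n12 = NOT n8 = NOT 0 = 1
n14 = n9 NOR n8 = 0 NOR 0 = 1
n15 = n8 AND n14 = 0 AND 1 = 0

n3 = 0, n11 = 0, n12 = 1, n15 = 0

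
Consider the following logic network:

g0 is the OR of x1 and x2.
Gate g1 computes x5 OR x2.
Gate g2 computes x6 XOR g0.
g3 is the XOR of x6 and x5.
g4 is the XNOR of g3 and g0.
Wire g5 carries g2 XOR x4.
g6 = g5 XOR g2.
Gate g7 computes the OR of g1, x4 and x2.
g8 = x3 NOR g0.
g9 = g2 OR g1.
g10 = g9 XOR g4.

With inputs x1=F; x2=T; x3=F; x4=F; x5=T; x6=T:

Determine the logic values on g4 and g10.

g4 = F, g10 = T

g0 = x1 OR x2 = F OR T = T
g1 = x5 OR x2 = T OR T = T
g2 = x6 XOR g0 = T XOR T = F
g3 = x6 XOR x5 = T XOR T = F
g4 = g3 XNOR g0 = F XNOR T = F
g9 = g2 OR g1 = F OR T = T
g10 = g9 XOR g4 = T XOR F = T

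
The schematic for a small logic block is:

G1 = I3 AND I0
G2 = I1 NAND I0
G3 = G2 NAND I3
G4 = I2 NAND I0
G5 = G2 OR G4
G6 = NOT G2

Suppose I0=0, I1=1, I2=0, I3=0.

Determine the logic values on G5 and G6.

G2 = I1 NAND I0 = 1 NAND 0 = 1
G4 = I2 NAND I0 = 0 NAND 0 = 1
G5 = G2 OR G4 = 1 OR 1 = 1
G6 = NOT G2 = NOT 1 = 0

G5 = 1  G6 = 0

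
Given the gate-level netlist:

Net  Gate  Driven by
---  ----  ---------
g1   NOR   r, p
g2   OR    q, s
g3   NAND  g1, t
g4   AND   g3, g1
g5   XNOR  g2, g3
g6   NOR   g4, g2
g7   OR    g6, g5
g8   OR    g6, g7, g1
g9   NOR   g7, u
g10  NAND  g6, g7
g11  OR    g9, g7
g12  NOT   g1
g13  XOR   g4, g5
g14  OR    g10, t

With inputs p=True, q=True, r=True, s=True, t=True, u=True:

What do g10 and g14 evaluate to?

g10 = True, g14 = True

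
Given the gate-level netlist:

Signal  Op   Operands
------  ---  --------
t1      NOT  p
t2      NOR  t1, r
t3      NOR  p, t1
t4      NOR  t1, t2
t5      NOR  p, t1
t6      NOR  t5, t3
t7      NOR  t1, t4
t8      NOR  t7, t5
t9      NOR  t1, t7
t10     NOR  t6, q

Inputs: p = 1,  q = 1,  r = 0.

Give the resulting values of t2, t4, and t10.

t2 = 1; t4 = 0; t10 = 0

t1 = NOT p = NOT 1 = 0
t2 = t1 NOR r = 0 NOR 0 = 1
t3 = p NOR t1 = 1 NOR 0 = 0
t4 = t1 NOR t2 = 0 NOR 1 = 0
t5 = p NOR t1 = 1 NOR 0 = 0
t6 = t5 NOR t3 = 0 NOR 0 = 1
t10 = t6 NOR q = 1 NOR 1 = 0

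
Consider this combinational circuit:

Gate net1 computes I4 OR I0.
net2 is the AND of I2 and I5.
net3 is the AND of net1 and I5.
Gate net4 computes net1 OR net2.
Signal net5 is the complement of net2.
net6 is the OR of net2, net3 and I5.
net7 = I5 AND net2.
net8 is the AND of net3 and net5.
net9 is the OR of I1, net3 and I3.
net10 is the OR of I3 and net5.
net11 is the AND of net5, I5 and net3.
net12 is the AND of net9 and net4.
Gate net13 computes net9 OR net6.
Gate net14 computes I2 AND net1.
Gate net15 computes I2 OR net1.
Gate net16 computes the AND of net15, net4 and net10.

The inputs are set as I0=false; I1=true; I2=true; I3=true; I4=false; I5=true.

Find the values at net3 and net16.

net1 = I4 OR I0 = false OR false = false
net2 = I2 AND I5 = true AND true = true
net3 = net1 AND I5 = false AND true = false
net4 = net1 OR net2 = false OR true = true
net5 = NOT net2 = NOT true = false
net10 = I3 OR net5 = true OR false = true
net15 = I2 OR net1 = true OR false = true
net16 = net15 AND net4 AND net10 = true AND true AND true = true

net3 = false  net16 = true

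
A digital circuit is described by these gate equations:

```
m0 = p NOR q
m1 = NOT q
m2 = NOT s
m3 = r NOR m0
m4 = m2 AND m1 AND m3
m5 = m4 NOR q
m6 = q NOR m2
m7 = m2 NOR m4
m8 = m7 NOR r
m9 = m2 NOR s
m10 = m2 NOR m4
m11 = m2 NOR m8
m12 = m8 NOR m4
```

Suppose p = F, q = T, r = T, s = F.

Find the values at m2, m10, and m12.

m2 = T, m10 = F, m12 = T

m0 = p NOR q = F NOR T = F
m1 = NOT q = NOT T = F
m2 = NOT s = NOT F = T
m3 = r NOR m0 = T NOR F = F
m4 = m2 AND m1 AND m3 = T AND F AND F = F
m7 = m2 NOR m4 = T NOR F = F
m8 = m7 NOR r = F NOR T = F
m10 = m2 NOR m4 = T NOR F = F
m12 = m8 NOR m4 = F NOR F = T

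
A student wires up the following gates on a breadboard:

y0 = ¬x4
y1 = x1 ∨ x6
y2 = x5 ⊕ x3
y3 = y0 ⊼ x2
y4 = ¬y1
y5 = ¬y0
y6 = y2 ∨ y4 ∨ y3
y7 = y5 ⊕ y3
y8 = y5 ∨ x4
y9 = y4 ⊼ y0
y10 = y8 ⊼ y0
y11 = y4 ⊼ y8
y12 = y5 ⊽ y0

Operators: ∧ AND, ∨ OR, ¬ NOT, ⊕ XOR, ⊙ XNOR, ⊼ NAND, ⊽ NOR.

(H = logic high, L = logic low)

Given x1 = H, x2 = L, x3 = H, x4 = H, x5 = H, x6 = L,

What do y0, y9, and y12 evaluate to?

y0 = L, y9 = H, y12 = L

y0 = NOT x4 = NOT H = L
y1 = x1 OR x6 = H OR L = H
y4 = NOT y1 = NOT H = L
y5 = NOT y0 = NOT L = H
y9 = y4 NAND y0 = L NAND L = H
y12 = y5 NOR y0 = H NOR L = L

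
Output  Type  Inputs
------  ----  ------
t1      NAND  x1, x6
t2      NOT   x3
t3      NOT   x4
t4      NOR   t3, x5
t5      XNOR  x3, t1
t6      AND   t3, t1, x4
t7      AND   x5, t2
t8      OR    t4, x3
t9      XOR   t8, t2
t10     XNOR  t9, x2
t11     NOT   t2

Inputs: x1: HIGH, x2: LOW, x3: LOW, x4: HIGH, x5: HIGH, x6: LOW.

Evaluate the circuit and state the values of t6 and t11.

t1 = x1 NAND x6 = HIGH NAND LOW = HIGH
t2 = NOT x3 = NOT LOW = HIGH
t3 = NOT x4 = NOT HIGH = LOW
t6 = t3 AND t1 AND x4 = LOW AND HIGH AND HIGH = LOW
t11 = NOT t2 = NOT HIGH = LOW

t6 = LOW; t11 = LOW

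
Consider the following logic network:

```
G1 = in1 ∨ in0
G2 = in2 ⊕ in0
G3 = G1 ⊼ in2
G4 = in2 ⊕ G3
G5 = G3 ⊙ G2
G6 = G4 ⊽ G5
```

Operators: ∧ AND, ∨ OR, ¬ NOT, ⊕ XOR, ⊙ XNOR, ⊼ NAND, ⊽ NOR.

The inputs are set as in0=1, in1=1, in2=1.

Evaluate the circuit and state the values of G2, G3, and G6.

G2 = 0, G3 = 0, G6 = 0

G1 = in1 OR in0 = 1 OR 1 = 1
G2 = in2 XOR in0 = 1 XOR 1 = 0
G3 = G1 NAND in2 = 1 NAND 1 = 0
G4 = in2 XOR G3 = 1 XOR 0 = 1
G5 = G3 XNOR G2 = 0 XNOR 0 = 1
G6 = G4 NOR G5 = 1 NOR 1 = 0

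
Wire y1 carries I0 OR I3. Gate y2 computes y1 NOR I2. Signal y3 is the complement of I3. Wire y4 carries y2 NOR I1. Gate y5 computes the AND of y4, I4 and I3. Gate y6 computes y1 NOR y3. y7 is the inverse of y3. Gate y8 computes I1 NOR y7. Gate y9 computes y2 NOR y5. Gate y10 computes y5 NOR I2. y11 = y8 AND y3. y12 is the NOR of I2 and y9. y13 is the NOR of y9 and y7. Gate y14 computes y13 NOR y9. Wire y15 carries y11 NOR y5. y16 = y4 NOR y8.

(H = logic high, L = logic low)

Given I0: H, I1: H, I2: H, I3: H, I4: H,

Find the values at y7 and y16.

y7 = H  y16 = H

y1 = I0 OR I3 = H OR H = H
y2 = y1 NOR I2 = H NOR H = L
y3 = NOT I3 = NOT H = L
y4 = y2 NOR I1 = L NOR H = L
y7 = NOT y3 = NOT L = H
y8 = I1 NOR y7 = H NOR H = L
y16 = y4 NOR y8 = L NOR L = H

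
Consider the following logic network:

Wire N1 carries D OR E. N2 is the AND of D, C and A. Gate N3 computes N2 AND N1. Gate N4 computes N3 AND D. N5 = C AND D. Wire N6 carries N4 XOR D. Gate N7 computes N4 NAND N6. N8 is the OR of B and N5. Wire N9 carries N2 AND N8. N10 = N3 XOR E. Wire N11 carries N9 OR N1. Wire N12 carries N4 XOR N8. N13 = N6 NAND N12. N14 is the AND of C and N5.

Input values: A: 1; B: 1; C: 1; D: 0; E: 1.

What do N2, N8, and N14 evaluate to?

N2 = 0  N8 = 1  N14 = 0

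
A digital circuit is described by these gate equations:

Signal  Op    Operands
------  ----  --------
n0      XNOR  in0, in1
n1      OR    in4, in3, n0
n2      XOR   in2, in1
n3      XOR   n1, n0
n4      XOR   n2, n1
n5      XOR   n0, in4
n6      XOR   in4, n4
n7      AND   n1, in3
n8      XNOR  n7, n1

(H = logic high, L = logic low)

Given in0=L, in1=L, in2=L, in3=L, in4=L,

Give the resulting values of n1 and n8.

n1 = H; n8 = L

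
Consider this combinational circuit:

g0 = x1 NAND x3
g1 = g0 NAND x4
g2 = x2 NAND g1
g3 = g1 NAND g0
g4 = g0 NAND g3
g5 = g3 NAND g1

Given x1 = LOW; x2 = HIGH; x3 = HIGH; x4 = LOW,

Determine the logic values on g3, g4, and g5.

g3 = LOW, g4 = HIGH, g5 = HIGH

g0 = x1 NAND x3 = LOW NAND HIGH = HIGH
g1 = g0 NAND x4 = HIGH NAND LOW = HIGH
g3 = g1 NAND g0 = HIGH NAND HIGH = LOW
g4 = g0 NAND g3 = HIGH NAND LOW = HIGH
g5 = g3 NAND g1 = LOW NAND HIGH = HIGH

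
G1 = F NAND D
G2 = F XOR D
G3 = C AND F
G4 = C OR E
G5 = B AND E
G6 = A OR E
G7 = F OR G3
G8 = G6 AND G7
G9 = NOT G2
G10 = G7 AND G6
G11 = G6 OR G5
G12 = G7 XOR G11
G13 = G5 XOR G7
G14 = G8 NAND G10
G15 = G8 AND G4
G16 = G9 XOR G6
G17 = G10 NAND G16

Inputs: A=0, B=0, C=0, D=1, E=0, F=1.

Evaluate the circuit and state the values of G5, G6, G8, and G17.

G5 = 0  G6 = 0  G8 = 0  G17 = 1

G2 = F XOR D = 1 XOR 1 = 0
G3 = C AND F = 0 AND 1 = 0
G5 = B AND E = 0 AND 0 = 0
G6 = A OR E = 0 OR 0 = 0
G7 = F OR G3 = 1 OR 0 = 1
G8 = G6 AND G7 = 0 AND 1 = 0
G9 = NOT G2 = NOT 0 = 1
G10 = G7 AND G6 = 1 AND 0 = 0
G16 = G9 XOR G6 = 1 XOR 0 = 1
G17 = G10 NAND G16 = 0 NAND 1 = 1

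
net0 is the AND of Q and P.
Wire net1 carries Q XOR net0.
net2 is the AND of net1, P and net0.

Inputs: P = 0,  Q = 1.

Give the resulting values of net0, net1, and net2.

net0 = 0; net1 = 1; net2 = 0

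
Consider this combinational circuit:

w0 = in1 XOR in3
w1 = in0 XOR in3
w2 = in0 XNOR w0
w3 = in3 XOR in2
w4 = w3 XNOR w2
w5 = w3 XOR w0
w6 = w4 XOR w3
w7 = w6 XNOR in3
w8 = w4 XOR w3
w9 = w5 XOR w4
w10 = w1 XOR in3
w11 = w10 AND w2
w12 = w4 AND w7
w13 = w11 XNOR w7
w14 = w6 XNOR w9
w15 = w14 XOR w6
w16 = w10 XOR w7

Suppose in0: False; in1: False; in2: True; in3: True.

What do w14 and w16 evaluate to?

w14 = False, w16 = True

w0 = in1 XOR in3 = False XOR True = True
w1 = in0 XOR in3 = False XOR True = True
w2 = in0 XNOR w0 = False XNOR True = False
w3 = in3 XOR in2 = True XOR True = False
w4 = w3 XNOR w2 = False XNOR False = True
w5 = w3 XOR w0 = False XOR True = True
w6 = w4 XOR w3 = True XOR False = True
w7 = w6 XNOR in3 = True XNOR True = True
w9 = w5 XOR w4 = True XOR True = False
w10 = w1 XOR in3 = True XOR True = False
w14 = w6 XNOR w9 = True XNOR False = False
w16 = w10 XOR w7 = False XOR True = True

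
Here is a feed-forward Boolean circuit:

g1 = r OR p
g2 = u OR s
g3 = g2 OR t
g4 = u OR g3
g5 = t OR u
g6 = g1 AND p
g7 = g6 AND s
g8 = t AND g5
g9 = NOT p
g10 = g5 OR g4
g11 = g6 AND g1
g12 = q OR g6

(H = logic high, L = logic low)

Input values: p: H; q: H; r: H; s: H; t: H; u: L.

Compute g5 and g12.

g1 = r OR p = H OR H = H
g5 = t OR u = H OR L = H
g6 = g1 AND p = H AND H = H
g12 = q OR g6 = H OR H = H

g5 = H, g12 = H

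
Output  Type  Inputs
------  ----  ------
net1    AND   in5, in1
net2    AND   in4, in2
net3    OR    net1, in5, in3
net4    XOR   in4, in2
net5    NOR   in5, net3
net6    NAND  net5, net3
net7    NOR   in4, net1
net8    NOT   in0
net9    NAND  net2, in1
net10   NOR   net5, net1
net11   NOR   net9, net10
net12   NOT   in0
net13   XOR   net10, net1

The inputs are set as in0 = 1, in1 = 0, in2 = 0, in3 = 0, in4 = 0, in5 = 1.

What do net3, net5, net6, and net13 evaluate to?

net3 = 1, net5 = 0, net6 = 1, net13 = 1

net1 = in5 AND in1 = 1 AND 0 = 0
net3 = net1 OR in5 OR in3 = 0 OR 1 OR 0 = 1
net5 = in5 NOR net3 = 1 NOR 1 = 0
net6 = net5 NAND net3 = 0 NAND 1 = 1
net10 = net5 NOR net1 = 0 NOR 0 = 1
net13 = net10 XOR net1 = 1 XOR 0 = 1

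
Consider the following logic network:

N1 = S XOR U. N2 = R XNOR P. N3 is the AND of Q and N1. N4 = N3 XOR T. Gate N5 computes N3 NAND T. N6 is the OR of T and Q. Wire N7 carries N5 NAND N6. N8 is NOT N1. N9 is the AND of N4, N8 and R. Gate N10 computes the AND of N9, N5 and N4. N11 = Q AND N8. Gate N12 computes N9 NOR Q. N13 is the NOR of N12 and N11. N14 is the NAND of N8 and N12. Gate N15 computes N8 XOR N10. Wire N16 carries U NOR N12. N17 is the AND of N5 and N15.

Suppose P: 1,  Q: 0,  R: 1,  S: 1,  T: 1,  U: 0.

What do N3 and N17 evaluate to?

N1 = S XOR U = 1 XOR 0 = 1
N3 = Q AND N1 = 0 AND 1 = 0
N4 = N3 XOR T = 0 XOR 1 = 1
N5 = N3 NAND T = 0 NAND 1 = 1
N8 = NOT N1 = NOT 1 = 0
N9 = N4 AND N8 AND R = 1 AND 0 AND 1 = 0
N10 = N9 AND N5 AND N4 = 0 AND 1 AND 1 = 0
N15 = N8 XOR N10 = 0 XOR 0 = 0
N17 = N5 AND N15 = 1 AND 0 = 0

N3 = 0; N17 = 0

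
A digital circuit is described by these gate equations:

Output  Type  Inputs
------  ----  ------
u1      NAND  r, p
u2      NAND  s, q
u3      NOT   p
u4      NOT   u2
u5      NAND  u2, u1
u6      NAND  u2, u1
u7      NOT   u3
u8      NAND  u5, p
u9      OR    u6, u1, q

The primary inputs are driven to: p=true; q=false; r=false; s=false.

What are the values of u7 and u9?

u1 = r NAND p = false NAND true = true
u2 = s NAND q = false NAND false = true
u3 = NOT p = NOT true = false
u6 = u2 NAND u1 = true NAND true = false
u7 = NOT u3 = NOT false = true
u9 = u6 OR u1 OR q = false OR true OR false = true

u7 = true; u9 = true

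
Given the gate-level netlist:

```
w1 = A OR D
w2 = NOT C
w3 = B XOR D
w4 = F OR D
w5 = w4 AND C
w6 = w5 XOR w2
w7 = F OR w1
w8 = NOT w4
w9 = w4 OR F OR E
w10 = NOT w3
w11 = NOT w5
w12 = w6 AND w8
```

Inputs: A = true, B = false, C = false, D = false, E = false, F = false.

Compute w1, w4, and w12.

w1 = A OR D = true OR false = true
w2 = NOT C = NOT false = true
w4 = F OR D = false OR false = false
w5 = w4 AND C = false AND false = false
w6 = w5 XOR w2 = false XOR true = true
w8 = NOT w4 = NOT false = true
w12 = w6 AND w8 = true AND true = true

w1 = true  w4 = false  w12 = true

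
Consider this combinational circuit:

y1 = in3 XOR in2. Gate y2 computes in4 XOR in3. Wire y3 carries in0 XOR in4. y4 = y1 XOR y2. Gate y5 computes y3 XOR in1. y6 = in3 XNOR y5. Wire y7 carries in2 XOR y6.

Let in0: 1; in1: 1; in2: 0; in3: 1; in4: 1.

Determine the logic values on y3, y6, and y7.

y3 = in0 XOR in4 = 1 XOR 1 = 0
y5 = y3 XOR in1 = 0 XOR 1 = 1
y6 = in3 XNOR y5 = 1 XNOR 1 = 1
y7 = in2 XOR y6 = 0 XOR 1 = 1

y3 = 0  y6 = 1  y7 = 1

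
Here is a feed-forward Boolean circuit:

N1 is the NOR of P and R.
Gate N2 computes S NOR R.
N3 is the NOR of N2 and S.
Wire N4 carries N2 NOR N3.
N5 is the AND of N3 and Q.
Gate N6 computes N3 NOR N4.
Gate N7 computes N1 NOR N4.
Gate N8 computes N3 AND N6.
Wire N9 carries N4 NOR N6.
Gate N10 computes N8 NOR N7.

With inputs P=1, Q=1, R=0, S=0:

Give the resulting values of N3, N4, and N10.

N1 = P NOR R = 1 NOR 0 = 0
N2 = S NOR R = 0 NOR 0 = 1
N3 = N2 NOR S = 1 NOR 0 = 0
N4 = N2 NOR N3 = 1 NOR 0 = 0
N6 = N3 NOR N4 = 0 NOR 0 = 1
N7 = N1 NOR N4 = 0 NOR 0 = 1
N8 = N3 AND N6 = 0 AND 1 = 0
N10 = N8 NOR N7 = 0 NOR 1 = 0

N3 = 0; N4 = 0; N10 = 0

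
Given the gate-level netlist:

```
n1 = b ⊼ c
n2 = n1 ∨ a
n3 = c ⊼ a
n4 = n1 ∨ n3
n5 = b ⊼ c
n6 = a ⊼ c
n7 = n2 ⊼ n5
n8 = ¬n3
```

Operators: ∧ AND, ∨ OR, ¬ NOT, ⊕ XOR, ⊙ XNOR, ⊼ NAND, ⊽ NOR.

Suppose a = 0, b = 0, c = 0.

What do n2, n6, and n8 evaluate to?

n2 = 1, n6 = 1, n8 = 0

n1 = b NAND c = 0 NAND 0 = 1
n2 = n1 OR a = 1 OR 0 = 1
n3 = c NAND a = 0 NAND 0 = 1
n6 = a NAND c = 0 NAND 0 = 1
n8 = NOT n3 = NOT 1 = 0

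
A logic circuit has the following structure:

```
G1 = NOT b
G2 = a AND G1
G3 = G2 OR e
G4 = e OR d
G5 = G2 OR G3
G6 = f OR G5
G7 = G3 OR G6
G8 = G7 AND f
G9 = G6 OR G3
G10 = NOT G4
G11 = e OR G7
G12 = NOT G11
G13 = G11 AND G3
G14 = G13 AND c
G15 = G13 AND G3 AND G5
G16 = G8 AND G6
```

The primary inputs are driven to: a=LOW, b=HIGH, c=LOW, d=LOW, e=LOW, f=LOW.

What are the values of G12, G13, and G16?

G12 = HIGH, G13 = LOW, G16 = LOW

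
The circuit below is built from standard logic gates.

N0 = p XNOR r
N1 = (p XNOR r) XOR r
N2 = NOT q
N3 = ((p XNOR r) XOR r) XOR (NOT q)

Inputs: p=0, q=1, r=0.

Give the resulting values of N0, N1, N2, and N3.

N0 = 1, N1 = 1, N2 = 0, N3 = 1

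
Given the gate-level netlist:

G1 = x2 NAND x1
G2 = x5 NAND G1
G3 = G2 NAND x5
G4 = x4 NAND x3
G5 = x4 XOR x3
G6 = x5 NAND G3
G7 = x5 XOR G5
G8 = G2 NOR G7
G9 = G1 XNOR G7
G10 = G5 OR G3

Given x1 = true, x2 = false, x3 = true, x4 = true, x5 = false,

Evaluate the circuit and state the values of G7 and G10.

G1 = x2 NAND x1 = false NAND true = true
G2 = x5 NAND G1 = false NAND true = true
G3 = G2 NAND x5 = true NAND false = true
G5 = x4 XOR x3 = true XOR true = false
G7 = x5 XOR G5 = false XOR false = false
G10 = G5 OR G3 = false OR true = true

G7 = false; G10 = true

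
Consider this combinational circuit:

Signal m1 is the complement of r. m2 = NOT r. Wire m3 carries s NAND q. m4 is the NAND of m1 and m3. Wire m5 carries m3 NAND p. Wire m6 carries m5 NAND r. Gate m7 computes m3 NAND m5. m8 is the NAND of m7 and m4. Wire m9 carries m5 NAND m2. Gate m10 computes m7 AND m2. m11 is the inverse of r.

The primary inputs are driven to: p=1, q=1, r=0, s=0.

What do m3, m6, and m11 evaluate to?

m3 = 1; m6 = 1; m11 = 1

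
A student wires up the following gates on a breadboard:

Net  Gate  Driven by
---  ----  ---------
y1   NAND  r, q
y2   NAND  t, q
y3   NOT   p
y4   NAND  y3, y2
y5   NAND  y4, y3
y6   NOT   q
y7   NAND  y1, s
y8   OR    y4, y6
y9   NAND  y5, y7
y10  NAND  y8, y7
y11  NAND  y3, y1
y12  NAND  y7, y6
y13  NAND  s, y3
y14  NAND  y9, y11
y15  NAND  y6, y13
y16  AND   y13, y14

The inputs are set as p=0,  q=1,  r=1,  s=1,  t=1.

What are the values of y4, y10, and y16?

y4 = 1, y10 = 0, y16 = 0

y1 = r NAND q = 1 NAND 1 = 0
y2 = t NAND q = 1 NAND 1 = 0
y3 = NOT p = NOT 0 = 1
y4 = y3 NAND y2 = 1 NAND 0 = 1
y5 = y4 NAND y3 = 1 NAND 1 = 0
y6 = NOT q = NOT 1 = 0
y7 = y1 NAND s = 0 NAND 1 = 1
y8 = y4 OR y6 = 1 OR 0 = 1
y9 = y5 NAND y7 = 0 NAND 1 = 1
y10 = y8 NAND y7 = 1 NAND 1 = 0
y11 = y3 NAND y1 = 1 NAND 0 = 1
y13 = s NAND y3 = 1 NAND 1 = 0
y14 = y9 NAND y11 = 1 NAND 1 = 0
y16 = y13 AND y14 = 0 AND 0 = 0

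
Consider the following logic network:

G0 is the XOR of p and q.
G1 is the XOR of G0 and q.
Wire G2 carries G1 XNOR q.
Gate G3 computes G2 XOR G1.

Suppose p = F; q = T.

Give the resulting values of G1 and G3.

G0 = p XOR q = F XOR T = T
G1 = G0 XOR q = T XOR T = F
G2 = G1 XNOR q = F XNOR T = F
G3 = G2 XOR G1 = F XOR F = F

G1 = F, G3 = F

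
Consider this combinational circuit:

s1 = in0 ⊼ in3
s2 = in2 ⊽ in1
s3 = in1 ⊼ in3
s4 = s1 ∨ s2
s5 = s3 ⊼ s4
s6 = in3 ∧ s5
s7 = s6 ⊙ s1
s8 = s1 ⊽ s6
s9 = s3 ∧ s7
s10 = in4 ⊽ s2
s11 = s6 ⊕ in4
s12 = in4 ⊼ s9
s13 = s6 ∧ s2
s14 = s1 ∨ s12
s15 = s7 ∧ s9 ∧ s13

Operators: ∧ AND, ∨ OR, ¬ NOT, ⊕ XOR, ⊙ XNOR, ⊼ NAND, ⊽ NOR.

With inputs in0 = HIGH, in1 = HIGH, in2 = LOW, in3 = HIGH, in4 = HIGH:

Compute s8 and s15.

s1 = in0 NAND in3 = HIGH NAND HIGH = LOW
s2 = in2 NOR in1 = LOW NOR HIGH = LOW
s3 = in1 NAND in3 = HIGH NAND HIGH = LOW
s4 = s1 OR s2 = LOW OR LOW = LOW
s5 = s3 NAND s4 = LOW NAND LOW = HIGH
s6 = in3 AND s5 = HIGH AND HIGH = HIGH
s7 = s6 XNOR s1 = HIGH XNOR LOW = LOW
s8 = s1 NOR s6 = LOW NOR HIGH = LOW
s9 = s3 AND s7 = LOW AND LOW = LOW
s13 = s6 AND s2 = HIGH AND LOW = LOW
s15 = s7 AND s9 AND s13 = LOW AND LOW AND LOW = LOW

s8 = LOW, s15 = LOW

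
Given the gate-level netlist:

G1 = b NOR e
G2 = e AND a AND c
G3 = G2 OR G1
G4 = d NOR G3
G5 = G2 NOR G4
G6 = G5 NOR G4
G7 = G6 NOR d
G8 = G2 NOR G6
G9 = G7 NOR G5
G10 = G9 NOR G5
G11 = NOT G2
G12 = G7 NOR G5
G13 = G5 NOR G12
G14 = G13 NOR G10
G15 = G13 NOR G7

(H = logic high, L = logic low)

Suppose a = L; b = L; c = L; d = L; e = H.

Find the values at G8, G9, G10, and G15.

G8 = H, G9 = L, G10 = H, G15 = L

G1 = b NOR e = L NOR H = L
G2 = e AND a AND c = H AND L AND L = L
G3 = G2 OR G1 = L OR L = L
G4 = d NOR G3 = L NOR L = H
G5 = G2 NOR G4 = L NOR H = L
G6 = G5 NOR G4 = L NOR H = L
G7 = G6 NOR d = L NOR L = H
G8 = G2 NOR G6 = L NOR L = H
G9 = G7 NOR G5 = H NOR L = L
G10 = G9 NOR G5 = L NOR L = H
G12 = G7 NOR G5 = H NOR L = L
G13 = G5 NOR G12 = L NOR L = H
G15 = G13 NOR G7 = H NOR H = L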